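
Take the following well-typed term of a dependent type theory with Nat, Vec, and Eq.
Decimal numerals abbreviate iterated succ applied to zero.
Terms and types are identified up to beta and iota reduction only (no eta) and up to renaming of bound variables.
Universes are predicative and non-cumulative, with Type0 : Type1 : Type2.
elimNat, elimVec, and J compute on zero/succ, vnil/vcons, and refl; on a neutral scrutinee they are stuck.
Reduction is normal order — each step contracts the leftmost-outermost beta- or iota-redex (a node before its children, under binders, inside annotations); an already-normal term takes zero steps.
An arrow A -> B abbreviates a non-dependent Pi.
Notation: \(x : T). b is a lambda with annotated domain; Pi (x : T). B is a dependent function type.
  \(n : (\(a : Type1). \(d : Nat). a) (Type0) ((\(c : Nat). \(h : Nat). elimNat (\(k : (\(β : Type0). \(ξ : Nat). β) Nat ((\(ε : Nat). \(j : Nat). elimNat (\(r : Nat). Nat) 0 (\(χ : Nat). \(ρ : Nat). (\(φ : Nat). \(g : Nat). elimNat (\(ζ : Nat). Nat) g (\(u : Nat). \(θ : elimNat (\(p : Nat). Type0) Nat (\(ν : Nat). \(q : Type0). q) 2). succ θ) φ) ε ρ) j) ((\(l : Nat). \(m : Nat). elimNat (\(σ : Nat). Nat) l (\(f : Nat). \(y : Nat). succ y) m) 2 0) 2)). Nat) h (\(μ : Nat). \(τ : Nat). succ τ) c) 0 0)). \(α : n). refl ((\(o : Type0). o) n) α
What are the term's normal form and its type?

normal form:
  \(n : Type0). \(a : n). refl n a
inferred type:
  Pi (n : Type0). Pi (a : n). Eq n a a


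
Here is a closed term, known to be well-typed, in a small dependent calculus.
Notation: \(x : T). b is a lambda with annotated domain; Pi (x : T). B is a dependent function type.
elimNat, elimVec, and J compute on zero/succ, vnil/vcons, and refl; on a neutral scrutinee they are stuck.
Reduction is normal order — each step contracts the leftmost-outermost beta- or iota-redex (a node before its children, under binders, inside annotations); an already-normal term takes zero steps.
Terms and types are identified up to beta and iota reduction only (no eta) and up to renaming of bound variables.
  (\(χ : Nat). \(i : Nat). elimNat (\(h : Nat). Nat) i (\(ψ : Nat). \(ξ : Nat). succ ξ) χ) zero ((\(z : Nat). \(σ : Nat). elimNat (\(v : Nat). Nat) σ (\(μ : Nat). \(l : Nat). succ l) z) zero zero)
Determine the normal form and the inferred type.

reduced normal form:
  zero
type:
  Nat
observation: 6 normal-order steps normalize the term, beginning with a beta-redex.


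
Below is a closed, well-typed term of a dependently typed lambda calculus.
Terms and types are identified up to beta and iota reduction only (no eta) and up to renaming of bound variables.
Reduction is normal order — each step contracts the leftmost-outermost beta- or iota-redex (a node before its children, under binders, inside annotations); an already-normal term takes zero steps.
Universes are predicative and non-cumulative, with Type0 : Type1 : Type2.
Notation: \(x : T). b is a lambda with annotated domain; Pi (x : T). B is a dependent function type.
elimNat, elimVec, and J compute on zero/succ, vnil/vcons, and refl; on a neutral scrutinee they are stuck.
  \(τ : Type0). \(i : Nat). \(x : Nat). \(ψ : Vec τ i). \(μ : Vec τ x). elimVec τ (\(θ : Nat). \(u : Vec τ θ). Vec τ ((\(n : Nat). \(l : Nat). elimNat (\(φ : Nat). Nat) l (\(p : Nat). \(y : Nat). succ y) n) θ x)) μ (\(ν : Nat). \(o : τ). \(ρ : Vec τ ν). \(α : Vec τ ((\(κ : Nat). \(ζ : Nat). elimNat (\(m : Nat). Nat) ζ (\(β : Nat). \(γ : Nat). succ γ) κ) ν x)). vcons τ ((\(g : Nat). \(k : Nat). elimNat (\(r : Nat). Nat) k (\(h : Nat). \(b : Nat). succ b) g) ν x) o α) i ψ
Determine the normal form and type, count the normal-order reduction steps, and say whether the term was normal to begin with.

normal form:
  \(τ : Type0). \(i : Nat). \(x : Nat). \(ψ : Vec τ i). \(μ : Vec τ x). elimVec τ (\(θ : Nat). \(u : Vec τ θ). Vec τ (elimNat (\(n : Nat). Nat) x (\(l : Nat). \(φ : Nat). succ φ) θ)) μ (\(p : Nat). \(y : τ). \(ν : Vec τ p). \(o : Vec τ (elimNat (\(ρ : Nat). Nat) x (\(α : Nat). \(κ : Nat). succ κ) p)). vcons τ (elimNat (\(ζ : Nat). Nat) x (\(m : Nat). \(β : Nat). succ β) p) y o) i ψ
inferred type:
  Pi (τ : Type0). Pi (i : Nat). Pi (x : Nat). Pi (ψ : Vec τ i). Pi (μ : Vec τ x). Vec τ (elimNat (\(θ : Nat). Nat) x (\(u : Nat). \(n : Nat). succ n) i)
steps to reach normal form (normal order): 6
started in normal form: no
first contracted redex: a beta-redex


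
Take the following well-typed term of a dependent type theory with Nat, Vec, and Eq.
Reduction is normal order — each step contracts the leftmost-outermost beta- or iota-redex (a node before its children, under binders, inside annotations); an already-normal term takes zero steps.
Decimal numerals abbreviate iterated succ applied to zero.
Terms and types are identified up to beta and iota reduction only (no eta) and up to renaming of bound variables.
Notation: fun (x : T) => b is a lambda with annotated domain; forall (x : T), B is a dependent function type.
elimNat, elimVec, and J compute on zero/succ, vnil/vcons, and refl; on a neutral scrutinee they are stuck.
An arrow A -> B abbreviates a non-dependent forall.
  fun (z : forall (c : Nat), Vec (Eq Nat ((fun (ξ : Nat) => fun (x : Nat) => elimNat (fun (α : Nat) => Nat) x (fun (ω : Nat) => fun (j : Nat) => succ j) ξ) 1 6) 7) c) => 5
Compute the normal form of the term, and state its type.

normal form:
  fun (z : forall (c : Nat), Vec (Eq Nat 7 7) c) => 5
type:
  (forall (z : Nat), Vec (Eq Nat 7 7) z) -> Nat


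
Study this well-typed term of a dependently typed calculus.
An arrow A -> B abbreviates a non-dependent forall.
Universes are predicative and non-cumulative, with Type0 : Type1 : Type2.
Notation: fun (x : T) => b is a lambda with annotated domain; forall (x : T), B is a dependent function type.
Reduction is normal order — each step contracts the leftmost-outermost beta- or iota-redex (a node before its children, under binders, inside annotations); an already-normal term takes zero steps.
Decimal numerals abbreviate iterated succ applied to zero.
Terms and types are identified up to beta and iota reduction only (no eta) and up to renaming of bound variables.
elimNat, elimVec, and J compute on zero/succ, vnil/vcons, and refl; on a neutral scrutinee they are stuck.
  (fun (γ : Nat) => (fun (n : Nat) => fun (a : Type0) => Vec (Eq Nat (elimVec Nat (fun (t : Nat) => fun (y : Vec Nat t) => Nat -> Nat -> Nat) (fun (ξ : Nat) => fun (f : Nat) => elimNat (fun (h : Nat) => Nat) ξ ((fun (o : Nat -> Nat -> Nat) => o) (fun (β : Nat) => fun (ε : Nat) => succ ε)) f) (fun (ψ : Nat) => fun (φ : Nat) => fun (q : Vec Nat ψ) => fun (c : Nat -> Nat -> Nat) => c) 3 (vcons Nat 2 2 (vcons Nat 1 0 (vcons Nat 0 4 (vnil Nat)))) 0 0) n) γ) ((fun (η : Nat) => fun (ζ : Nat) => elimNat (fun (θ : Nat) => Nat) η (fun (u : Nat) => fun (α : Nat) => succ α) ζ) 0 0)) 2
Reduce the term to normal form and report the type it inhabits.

reduced normal form:
  fun (γ : Type0) => Vec (Eq Nat 0 0) 2
type:
  Type0 -> Type0
observation: the term reaches its normal form after 24 normal-order steps.


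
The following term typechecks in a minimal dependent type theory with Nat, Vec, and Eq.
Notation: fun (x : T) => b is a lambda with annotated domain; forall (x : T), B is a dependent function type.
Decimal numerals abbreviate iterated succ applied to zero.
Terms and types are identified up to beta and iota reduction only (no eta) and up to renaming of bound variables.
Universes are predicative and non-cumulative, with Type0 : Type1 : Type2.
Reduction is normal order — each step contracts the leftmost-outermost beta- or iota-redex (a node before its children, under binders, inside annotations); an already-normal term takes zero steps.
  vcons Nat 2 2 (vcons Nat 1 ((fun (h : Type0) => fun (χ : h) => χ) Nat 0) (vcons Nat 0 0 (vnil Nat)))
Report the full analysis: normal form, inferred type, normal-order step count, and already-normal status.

resulting normal form:
  vcons Nat 2 2 (vcons Nat 1 0 (vcons Nat 0 0 (vnil Nat)))
the term's type:
  Vec Nat 3
normal-order step count: 2
already normal: no
first redex: a beta-redex


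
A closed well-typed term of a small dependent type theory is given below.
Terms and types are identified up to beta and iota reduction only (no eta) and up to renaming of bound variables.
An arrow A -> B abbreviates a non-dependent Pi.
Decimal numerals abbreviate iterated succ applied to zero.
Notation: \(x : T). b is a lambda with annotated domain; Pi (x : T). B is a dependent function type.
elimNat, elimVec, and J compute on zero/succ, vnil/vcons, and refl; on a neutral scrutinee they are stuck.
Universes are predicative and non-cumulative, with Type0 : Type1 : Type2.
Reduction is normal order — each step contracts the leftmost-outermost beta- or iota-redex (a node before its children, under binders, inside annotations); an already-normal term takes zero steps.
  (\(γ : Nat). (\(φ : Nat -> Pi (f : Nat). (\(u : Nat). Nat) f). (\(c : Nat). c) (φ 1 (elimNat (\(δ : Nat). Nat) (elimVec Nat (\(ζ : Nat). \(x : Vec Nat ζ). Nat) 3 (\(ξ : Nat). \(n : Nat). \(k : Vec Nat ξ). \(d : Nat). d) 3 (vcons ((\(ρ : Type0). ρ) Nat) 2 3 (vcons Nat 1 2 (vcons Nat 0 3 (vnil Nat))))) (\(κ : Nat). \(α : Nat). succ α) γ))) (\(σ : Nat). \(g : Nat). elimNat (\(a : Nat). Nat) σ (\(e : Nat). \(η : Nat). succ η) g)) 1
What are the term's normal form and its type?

resulting normal form:
  5
inferred type:
  Nat


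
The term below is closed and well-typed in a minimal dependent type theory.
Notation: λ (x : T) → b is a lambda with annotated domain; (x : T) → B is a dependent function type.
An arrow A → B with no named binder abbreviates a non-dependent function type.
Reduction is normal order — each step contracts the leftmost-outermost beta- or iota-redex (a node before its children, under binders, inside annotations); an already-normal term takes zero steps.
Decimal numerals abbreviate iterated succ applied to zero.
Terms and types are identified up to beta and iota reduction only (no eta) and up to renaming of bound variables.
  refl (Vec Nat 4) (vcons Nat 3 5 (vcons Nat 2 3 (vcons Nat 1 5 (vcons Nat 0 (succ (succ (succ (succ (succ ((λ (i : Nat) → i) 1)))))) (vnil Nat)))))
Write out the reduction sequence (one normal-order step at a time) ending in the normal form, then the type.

normal-order reduction sequence:
  refl (Vec Nat 4) (vcons Nat 3 5 (vcons Nat 2 3 (vcons Nat 1 5 (vcons Nat 0 (succ (succ (succ (succ (succ ((λ (i : Nat) → i) 1)))))) (vnil Nat)))))
  ~> refl (Vec Nat 4) (vcons Nat 3 5 (vcons Nat 2 3 (vcons Nat 1 5 (vcons Nat 0 6 (vnil Nat)))))
type:
  Eq (Vec Nat 4) (vcons Nat 3 5 (vcons Nat 2 3 (vcons Nat 1 5 (vcons Nat 0 6 (vnil Nat))))) (vcons Nat 3 5 (vcons Nat 2 3 (vcons Nat 1 5 (vcons Nat 0 6 (vnil Nat)))))


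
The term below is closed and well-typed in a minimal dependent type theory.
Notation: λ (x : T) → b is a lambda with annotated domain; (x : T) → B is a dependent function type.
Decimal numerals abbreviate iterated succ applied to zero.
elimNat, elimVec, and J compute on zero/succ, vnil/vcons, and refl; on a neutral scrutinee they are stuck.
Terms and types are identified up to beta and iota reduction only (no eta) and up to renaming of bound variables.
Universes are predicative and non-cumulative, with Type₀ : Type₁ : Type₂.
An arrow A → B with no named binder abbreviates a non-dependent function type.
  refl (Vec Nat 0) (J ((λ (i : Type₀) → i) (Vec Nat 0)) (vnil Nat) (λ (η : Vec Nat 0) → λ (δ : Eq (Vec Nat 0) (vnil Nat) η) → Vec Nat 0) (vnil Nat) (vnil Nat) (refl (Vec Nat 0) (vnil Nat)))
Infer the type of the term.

inferred type:
  Eq (Vec Nat 0) (vnil Nat) (vnil Nat)


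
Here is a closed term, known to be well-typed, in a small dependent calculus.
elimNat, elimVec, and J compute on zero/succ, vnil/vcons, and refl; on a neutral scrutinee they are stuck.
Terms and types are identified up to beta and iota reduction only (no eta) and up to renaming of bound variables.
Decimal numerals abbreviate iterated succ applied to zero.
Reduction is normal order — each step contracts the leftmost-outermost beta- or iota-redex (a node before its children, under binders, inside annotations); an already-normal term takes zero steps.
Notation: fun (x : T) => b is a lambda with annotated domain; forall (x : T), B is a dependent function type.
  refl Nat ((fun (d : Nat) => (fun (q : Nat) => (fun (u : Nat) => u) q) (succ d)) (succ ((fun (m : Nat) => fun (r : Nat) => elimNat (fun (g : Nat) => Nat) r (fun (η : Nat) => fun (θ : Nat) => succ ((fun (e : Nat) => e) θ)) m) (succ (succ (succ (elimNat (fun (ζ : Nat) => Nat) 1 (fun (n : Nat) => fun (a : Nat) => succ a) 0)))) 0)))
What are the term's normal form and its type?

reduced normal form:
  refl Nat 6
type:
  Eq Nat 6 6
observation: contracting a beta-redex first, the term normalizes in 23 steps.


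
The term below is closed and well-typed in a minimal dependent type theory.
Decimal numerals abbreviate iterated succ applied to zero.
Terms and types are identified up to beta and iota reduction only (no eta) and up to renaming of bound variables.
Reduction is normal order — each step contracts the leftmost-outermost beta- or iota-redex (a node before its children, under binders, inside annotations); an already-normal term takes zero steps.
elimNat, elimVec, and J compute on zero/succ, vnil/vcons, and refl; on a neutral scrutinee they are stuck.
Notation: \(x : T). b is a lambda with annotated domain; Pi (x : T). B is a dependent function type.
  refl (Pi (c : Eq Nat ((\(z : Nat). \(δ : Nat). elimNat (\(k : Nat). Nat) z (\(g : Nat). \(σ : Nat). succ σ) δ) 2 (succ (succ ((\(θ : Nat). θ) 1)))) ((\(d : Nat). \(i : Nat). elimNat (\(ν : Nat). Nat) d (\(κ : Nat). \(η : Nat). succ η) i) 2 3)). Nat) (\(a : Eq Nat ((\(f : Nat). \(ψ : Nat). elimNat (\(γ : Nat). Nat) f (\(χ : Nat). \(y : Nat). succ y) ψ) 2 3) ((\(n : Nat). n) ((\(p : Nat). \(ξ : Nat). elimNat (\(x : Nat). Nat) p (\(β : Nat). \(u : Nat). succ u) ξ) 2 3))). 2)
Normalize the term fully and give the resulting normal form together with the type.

normal form:
  refl (Pi (c : Eq Nat 5 5). Nat) (\(z : Eq Nat 5 5). 2)
inferred type:
  Eq (Pi (c : Eq Nat 5 5). Nat) (\(z : Eq Nat 5 5). 2) (\(δ : Eq Nat 5 5). 2)


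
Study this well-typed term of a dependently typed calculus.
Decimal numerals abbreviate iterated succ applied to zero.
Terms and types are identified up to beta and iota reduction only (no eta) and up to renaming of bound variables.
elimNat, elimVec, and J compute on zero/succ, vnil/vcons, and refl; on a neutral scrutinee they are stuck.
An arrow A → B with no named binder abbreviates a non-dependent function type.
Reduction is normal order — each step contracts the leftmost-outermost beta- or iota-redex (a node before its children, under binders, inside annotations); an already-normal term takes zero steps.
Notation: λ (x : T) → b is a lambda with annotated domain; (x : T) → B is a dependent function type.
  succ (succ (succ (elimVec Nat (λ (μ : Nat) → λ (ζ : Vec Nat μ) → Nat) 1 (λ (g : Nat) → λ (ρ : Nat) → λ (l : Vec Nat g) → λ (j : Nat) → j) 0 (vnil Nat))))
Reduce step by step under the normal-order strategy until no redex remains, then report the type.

normal-order reduction:
  succ (succ (succ (elimVec Nat (λ (μ : Nat) → λ (ζ : Vec Nat μ) → Nat) 1 (λ (g : Nat) → λ (ρ : Nat) → λ (l : Vec Nat g) → λ (j : Nat) → j) 0 (vnil Nat))))
  ~> 4
inferred type:
  Nat


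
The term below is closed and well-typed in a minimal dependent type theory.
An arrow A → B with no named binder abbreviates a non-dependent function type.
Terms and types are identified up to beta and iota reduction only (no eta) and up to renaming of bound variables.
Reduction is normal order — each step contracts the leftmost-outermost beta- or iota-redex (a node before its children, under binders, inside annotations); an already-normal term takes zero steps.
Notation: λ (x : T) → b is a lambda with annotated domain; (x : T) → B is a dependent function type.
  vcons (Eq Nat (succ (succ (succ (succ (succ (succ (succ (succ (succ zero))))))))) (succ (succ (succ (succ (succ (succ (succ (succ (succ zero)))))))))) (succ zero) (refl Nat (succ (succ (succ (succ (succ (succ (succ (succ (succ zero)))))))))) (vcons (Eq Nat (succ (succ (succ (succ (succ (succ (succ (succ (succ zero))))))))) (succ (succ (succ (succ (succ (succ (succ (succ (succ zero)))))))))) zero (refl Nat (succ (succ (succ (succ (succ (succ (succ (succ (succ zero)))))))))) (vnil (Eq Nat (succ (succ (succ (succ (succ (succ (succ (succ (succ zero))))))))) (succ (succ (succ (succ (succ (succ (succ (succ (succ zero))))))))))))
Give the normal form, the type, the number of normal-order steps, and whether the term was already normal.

normal form:
  vcons (Eq Nat (succ (succ (succ (succ (succ (succ (succ (succ (succ zero))))))))) (succ (succ (succ (succ (succ (succ (succ (succ (succ zero)))))))))) (succ zero) (refl Nat (succ (succ (succ (succ (succ (succ (succ (succ (succ zero)))))))))) (vcons (Eq Nat (succ (succ (succ (succ (succ (succ (succ (succ (succ zero))))))))) (succ (succ (succ (succ (succ (succ (succ (succ (succ zero)))))))))) zero (refl Nat (succ (succ (succ (succ (succ (succ (succ (succ (succ zero)))))))))) (vnil (Eq Nat (succ (succ (succ (succ (succ (succ (succ (succ (succ zero))))))))) (succ (succ (succ (succ (succ (succ (succ (succ (succ zero))))))))))))
type:
  Vec (Eq Nat (succ (succ (succ (succ (succ (succ (succ (succ (succ zero))))))))) (succ (succ (succ (succ (succ (succ (succ (succ (succ zero)))))))))) (succ (succ zero))
steps to reach normal form (normal order): 0
started in normal form: yes


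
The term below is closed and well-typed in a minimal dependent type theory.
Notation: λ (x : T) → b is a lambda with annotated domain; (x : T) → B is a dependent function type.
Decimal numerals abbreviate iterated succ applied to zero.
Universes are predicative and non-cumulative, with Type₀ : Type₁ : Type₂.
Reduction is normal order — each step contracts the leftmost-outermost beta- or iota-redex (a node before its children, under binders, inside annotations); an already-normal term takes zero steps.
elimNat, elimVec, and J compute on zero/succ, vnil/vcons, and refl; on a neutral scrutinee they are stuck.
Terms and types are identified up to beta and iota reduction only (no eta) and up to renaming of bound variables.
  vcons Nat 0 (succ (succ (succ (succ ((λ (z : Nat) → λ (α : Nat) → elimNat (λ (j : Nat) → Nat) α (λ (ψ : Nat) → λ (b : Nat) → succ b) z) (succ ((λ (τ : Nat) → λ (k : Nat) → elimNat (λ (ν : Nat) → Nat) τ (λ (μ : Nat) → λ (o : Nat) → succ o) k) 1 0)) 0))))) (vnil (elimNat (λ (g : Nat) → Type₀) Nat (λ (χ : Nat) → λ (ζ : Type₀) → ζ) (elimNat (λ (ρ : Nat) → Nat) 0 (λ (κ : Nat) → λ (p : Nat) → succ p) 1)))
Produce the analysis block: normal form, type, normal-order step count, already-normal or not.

reduced normal form:
  vcons Nat 0 6 (vnil Nat)
inferred type:
  Vec Nat 1
steps to reach normal form (normal order): 20
term was already normal: no
first contracted redex: a beta-redex


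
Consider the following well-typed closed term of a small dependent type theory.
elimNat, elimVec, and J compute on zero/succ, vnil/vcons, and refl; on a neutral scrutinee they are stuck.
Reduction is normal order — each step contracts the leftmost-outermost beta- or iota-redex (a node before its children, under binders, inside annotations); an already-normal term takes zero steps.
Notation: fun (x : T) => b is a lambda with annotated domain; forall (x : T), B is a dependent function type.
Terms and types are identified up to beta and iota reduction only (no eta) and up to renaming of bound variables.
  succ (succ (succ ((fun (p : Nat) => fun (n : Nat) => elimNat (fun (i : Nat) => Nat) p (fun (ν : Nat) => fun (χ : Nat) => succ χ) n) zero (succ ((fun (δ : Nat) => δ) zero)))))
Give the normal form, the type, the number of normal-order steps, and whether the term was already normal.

reduced normal form:
  succ (succ (succ (succ zero)))
type:
  Nat
reduction steps (normal order): 7
already normal: no
first redex: a beta-redex


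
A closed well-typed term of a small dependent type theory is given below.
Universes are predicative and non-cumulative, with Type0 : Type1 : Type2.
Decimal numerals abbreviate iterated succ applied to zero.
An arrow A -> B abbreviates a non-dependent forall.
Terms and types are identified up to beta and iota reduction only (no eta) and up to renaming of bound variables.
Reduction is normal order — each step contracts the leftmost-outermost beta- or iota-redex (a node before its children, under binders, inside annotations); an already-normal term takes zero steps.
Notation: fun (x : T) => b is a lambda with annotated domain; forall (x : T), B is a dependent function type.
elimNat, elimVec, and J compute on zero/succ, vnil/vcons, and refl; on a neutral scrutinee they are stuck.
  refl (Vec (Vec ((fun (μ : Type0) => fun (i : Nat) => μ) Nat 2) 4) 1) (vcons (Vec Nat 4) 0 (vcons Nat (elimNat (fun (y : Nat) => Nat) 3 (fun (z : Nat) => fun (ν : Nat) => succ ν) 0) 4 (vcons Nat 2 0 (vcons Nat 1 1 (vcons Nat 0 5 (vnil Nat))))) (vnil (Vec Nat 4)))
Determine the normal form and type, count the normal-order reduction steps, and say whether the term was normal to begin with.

resulting normal form:
  refl (Vec (Vec Nat 4) 1) (vcons (Vec Nat 4) 0 (vcons Nat 3 4 (vcons Nat 2 0 (vcons Nat 1 1 (vcons Nat 0 5 (vnil Nat))))) (vnil (Vec Nat 4)))
type:
  Eq (Vec (Vec Nat 4) 1) (vcons (Vec Nat 4) 0 (vcons Nat 3 4 (vcons Nat 2 0 (vcons Nat 1 1 (vcons Nat 0 5 (vnil Nat))))) (vnil (Vec Nat 4))) (vcons (Vec Nat 4) 0 (vcons Nat 3 4 (vcons Nat 2 0 (vcons Nat 1 1 (vcons Nat 0 5 (vnil Nat))))) (vnil (Vec Nat 4)))
reduction steps (normal order): 3
term was already normal: no
first redex: a beta-redex


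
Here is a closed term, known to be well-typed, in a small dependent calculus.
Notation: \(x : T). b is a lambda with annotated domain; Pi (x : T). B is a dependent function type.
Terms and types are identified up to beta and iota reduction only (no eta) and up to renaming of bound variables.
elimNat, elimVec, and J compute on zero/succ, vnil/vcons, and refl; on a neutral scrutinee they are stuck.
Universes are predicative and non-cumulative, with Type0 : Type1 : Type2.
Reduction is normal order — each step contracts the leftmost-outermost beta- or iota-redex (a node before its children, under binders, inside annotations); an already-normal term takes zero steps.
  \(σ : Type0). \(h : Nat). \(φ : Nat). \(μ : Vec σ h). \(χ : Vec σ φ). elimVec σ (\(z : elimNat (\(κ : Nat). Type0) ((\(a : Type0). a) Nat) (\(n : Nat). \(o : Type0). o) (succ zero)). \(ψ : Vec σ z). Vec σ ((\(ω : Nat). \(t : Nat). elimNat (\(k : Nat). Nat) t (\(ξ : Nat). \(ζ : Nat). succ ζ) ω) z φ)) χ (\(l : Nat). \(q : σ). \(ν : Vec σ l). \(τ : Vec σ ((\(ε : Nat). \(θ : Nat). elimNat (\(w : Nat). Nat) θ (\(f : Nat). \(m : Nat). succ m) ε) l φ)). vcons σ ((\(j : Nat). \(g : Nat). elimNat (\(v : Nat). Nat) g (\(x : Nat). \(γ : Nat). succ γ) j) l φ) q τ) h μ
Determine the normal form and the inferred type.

resulting normal form:
  \(σ : Type0). \(h : Nat). \(φ : Nat). \(μ : Vec σ h). \(χ : Vec σ φ). elimVec σ (\(z : Nat). \(κ : Vec σ z). Vec σ (elimNat (\(a : Nat). Nat) φ (\(n : Nat). \(o : Nat). succ o) z)) χ (\(ψ : Nat). \(ω : σ). \(t : Vec σ ψ). \(k : Vec σ (elimNat (\(ξ : Nat). Nat) φ (\(ζ : Nat). \(l : Nat). succ l) ψ)). vcons σ (elimNat (\(q : Nat). Nat) φ (\(ν : Nat). \(τ : Nat). succ τ) ψ) ω k) h μ
type:
  Pi (σ : Type0). Pi (h : Nat). Pi (φ : Nat). Pi (μ : Vec σ h). Pi (χ : Vec σ φ). Vec σ (elimNat (\(z : Nat). Nat) φ (\(κ : Nat). \(a : Nat). succ a) h)


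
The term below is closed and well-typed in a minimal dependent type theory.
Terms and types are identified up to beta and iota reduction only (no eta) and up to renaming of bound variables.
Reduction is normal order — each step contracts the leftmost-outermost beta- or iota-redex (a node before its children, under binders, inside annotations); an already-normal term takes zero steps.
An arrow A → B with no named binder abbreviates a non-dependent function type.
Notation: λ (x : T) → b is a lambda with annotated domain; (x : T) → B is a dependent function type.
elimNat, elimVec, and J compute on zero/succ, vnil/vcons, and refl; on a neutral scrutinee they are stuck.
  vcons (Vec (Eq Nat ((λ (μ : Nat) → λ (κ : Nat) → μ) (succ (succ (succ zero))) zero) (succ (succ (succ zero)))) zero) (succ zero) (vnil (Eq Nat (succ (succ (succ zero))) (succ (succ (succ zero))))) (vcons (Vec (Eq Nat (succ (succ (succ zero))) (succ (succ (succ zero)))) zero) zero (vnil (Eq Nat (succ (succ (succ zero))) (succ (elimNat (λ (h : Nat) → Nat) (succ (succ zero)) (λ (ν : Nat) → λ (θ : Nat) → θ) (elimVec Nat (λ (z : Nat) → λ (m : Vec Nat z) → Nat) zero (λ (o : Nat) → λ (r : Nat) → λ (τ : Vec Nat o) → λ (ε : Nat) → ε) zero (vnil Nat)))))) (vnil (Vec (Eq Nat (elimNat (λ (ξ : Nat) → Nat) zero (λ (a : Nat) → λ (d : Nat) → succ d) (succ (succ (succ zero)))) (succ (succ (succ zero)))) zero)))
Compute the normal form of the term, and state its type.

resulting normal form:
  vcons (Vec (Eq Nat (succ (succ (succ zero))) (succ (succ (succ zero)))) zero) (succ zero) (vnil (Eq Nat (succ (succ (succ zero))) (succ (succ (succ zero))))) (vcons (Vec (Eq Nat (succ (succ (succ zero))) (succ (succ (succ zero)))) zero) zero (vnil (Eq Nat (succ (succ (succ zero))) (succ (succ (succ zero))))) (vnil (Vec (Eq Nat (succ (succ (succ zero))) (succ (succ (succ zero)))) zero)))
inferred type:
  Vec (Vec (Eq Nat (succ (succ (succ zero))) (succ (succ (succ zero)))) zero) (succ (succ zero))
observation: normalization takes exactly 14 steps under the normal-order strategy.


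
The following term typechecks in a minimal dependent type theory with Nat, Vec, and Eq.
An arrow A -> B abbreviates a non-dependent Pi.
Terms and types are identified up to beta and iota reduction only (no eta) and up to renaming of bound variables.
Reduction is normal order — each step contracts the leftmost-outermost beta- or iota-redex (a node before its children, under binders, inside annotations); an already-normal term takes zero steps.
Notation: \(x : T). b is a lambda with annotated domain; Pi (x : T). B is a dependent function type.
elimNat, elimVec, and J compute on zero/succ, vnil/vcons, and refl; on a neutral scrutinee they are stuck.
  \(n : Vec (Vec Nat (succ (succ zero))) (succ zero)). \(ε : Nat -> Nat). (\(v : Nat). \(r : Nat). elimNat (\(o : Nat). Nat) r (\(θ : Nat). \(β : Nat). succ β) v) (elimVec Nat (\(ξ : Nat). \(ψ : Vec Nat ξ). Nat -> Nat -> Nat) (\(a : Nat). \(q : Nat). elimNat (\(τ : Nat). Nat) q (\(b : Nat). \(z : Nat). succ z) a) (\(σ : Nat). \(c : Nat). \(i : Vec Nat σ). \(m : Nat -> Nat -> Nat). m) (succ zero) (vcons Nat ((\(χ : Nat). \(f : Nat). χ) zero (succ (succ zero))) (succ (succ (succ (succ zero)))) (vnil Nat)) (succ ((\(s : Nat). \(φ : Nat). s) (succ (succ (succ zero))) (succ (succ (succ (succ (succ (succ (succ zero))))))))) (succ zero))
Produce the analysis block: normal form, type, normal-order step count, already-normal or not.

reduced normal form:
  \(n : Vec (Vec Nat (succ (succ zero))) (succ zero)). \(ε : Nat -> Nat). \(v : Nat). succ (succ (succ (succ (succ v))))
the term's type:
  Vec (Vec Nat (succ (succ zero))) (succ zero) -> (Nat -> Nat) -> Nat -> Nat
reduction steps (normal order): 40
started in normal form: no
first redex: a beta-redex


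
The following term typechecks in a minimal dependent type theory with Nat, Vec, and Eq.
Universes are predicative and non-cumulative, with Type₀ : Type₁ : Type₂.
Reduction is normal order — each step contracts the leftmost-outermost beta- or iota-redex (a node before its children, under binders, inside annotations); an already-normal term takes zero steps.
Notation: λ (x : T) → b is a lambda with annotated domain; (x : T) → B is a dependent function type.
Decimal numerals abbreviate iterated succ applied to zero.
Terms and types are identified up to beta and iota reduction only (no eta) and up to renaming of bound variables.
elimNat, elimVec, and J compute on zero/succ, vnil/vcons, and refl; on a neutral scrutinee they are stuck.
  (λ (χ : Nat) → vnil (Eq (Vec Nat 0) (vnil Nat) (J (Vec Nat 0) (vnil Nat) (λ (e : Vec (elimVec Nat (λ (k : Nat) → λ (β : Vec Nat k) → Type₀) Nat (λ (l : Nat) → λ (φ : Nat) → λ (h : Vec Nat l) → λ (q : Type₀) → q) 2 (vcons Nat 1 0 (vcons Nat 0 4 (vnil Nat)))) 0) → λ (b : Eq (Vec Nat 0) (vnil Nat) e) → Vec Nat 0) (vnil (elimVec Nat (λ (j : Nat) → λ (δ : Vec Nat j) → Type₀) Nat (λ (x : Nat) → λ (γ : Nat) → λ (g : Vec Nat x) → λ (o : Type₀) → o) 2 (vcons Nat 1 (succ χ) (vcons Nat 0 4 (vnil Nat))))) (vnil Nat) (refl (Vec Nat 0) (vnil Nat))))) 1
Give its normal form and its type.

resulting normal form:
  vnil (Eq (Vec Nat 0) (vnil Nat) (vnil Nat))
the term's type:
  Vec (Eq (Vec Nat 0) (vnil Nat) (vnil Nat)) 0
observation: the leftmost-outermost redex is a beta-redex, and normalization takes 13 steps.


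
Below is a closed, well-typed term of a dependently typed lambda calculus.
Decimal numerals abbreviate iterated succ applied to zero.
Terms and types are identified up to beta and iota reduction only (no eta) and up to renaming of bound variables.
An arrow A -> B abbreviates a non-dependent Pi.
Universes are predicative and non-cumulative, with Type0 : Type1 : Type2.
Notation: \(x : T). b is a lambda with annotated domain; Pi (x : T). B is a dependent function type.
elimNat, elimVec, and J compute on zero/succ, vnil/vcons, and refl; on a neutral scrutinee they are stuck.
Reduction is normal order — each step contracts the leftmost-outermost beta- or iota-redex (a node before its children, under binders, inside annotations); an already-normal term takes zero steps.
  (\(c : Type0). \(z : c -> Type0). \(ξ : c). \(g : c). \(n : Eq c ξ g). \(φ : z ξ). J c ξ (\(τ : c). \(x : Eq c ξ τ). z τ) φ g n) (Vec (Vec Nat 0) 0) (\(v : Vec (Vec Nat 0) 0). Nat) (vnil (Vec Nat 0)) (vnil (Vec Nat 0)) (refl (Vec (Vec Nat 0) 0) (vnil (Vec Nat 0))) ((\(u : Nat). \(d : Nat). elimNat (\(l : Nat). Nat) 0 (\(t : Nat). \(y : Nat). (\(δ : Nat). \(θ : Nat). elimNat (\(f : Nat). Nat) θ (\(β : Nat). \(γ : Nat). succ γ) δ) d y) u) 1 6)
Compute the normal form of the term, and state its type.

normal form:
  6
type:
  Nat
observation: the leftmost-outermost redex is a beta-redex, and normalization takes 34 steps.


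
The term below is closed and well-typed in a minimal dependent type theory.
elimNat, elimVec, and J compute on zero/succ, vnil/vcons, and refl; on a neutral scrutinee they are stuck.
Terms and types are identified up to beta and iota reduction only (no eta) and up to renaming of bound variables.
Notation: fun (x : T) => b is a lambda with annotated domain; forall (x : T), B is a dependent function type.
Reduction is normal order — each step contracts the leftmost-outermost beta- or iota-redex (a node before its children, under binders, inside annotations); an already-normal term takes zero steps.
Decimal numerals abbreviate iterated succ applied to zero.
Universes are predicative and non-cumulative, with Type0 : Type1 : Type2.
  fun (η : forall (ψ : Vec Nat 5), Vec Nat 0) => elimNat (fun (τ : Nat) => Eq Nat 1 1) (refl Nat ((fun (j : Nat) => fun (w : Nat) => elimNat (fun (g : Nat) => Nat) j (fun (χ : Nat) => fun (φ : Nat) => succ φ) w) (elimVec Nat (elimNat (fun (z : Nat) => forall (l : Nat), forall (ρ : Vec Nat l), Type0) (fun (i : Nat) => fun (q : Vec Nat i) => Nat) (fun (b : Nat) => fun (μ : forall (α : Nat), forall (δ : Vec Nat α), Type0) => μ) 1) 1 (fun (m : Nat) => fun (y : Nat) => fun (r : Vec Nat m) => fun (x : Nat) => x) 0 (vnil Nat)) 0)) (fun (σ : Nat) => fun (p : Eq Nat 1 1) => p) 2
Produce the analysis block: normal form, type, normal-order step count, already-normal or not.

resulting normal form:
  fun (η : forall (ψ : Vec Nat 5), Vec Nat 0) => refl Nat 1
inferred type:
  forall (η : forall (ψ : Vec Nat 5), Vec Nat 0), Eq Nat 1 1
reduction steps (normal order): 11
already normal: no
first contracted redex: an elimNat iota-redex


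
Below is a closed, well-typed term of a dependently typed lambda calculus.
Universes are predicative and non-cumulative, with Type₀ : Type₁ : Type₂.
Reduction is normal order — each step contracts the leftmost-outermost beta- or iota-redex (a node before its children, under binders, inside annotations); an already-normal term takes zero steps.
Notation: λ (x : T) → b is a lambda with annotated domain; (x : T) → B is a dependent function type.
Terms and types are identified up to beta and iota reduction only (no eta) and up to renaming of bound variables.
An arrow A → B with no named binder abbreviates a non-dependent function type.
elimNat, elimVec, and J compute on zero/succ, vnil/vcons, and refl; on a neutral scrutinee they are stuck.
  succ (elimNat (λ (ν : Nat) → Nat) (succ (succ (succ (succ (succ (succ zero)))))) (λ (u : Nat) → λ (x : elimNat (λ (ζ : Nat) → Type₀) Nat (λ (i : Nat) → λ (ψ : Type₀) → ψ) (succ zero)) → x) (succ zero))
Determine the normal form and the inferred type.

resulting normal form:
  succ (succ (succ (succ (succ (succ (succ zero))))))
type:
  Nat


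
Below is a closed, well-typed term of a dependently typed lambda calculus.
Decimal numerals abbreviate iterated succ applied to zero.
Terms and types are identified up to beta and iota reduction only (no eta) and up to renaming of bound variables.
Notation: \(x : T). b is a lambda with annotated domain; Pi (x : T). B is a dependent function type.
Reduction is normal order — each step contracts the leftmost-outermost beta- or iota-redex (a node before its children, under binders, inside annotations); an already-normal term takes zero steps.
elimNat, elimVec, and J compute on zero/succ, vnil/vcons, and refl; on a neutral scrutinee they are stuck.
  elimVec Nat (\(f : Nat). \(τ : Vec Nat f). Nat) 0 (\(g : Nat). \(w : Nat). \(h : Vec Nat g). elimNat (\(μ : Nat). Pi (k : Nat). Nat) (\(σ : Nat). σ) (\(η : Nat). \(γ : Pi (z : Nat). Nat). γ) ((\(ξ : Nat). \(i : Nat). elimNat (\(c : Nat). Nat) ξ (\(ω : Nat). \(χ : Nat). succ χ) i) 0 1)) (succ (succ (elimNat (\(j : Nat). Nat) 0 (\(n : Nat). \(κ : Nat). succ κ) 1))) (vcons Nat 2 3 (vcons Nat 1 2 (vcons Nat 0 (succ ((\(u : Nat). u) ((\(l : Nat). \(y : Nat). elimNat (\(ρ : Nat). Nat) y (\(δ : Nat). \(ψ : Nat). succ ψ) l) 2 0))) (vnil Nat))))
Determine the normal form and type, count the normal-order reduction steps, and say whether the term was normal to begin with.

resulting normal form:
  0
inferred type:
  Nat
normal-order step count: 46
already normal: no
first contracted redex: an elimVec iota-redex


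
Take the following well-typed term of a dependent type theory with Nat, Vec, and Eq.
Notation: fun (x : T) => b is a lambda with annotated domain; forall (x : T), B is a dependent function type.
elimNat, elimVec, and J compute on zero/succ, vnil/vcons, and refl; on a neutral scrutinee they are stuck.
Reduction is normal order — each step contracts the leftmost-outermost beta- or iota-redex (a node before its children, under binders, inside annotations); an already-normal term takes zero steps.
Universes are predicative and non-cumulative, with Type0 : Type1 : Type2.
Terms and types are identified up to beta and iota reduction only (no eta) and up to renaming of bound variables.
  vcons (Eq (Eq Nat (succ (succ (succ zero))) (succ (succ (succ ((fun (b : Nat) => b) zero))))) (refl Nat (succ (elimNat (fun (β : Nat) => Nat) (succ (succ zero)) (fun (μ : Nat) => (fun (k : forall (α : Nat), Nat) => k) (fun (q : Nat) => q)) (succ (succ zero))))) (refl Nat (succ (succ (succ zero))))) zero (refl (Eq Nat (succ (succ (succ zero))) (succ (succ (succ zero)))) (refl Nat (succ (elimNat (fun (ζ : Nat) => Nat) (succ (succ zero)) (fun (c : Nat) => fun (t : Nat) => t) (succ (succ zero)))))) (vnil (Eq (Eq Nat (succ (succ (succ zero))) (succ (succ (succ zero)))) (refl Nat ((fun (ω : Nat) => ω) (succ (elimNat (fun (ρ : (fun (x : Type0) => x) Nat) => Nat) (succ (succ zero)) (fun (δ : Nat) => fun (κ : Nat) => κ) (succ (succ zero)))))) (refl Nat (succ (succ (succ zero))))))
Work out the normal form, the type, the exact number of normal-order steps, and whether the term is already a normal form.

normal form:
  vcons (Eq (Eq Nat (succ (succ (succ zero))) (succ (succ (succ zero)))) (refl Nat (succ (succ (succ zero)))) (refl Nat (succ (succ (succ zero))))) zero (refl (Eq Nat (succ (succ (succ zero))) (succ (succ (succ zero)))) (refl Nat (succ (succ (succ zero))))) (vnil (Eq (Eq Nat (succ (succ (succ zero))) (succ (succ (succ zero)))) (refl Nat (succ (succ (succ zero)))) (refl Nat (succ (succ (succ zero))))))
the term's type:
  Vec (Eq (Eq Nat (succ (succ (succ zero))) (succ (succ (succ zero)))) (refl Nat (succ (succ (succ zero)))) (refl Nat (succ (succ (succ zero))))) (succ zero)
steps to reach normal form (normal order): 25
already normal: no
first redex: a beta-redex


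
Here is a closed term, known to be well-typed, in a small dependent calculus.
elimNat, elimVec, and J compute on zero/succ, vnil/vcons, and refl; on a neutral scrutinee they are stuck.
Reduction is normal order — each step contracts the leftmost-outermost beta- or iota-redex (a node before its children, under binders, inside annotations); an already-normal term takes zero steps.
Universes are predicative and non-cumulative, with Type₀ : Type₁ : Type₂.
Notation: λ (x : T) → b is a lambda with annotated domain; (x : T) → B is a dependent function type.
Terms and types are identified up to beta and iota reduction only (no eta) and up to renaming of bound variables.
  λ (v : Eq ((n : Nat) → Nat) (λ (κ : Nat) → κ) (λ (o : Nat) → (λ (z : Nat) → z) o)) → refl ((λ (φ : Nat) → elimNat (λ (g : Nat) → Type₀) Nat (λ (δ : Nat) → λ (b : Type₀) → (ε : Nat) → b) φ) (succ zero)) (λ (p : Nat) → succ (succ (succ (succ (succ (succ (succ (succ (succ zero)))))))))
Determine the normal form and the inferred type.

resulting normal form:
  λ (v : Eq ((n : Nat) → Nat) (λ (κ : Nat) → κ) (λ (o : Nat) → o)) → refl ((z : Nat) → Nat) (λ (φ : Nat) → succ (succ (succ (succ (succ (succ (succ (succ (succ zero)))))))))
type:
  (v : Eq ((n : Nat) → Nat) (λ (κ : Nat) → κ) (λ (o : Nat) → o)) → Eq ((z : Nat) → Nat) (λ (φ : Nat) → succ (succ (succ (succ (succ (succ (succ (succ (succ zero))))))))) (λ (g : Nat) → succ (succ (succ (succ (succ (succ (succ (succ (succ zero)))))))))
observation: 6 normal-order steps normalize the term, beginning with a beta-redex.


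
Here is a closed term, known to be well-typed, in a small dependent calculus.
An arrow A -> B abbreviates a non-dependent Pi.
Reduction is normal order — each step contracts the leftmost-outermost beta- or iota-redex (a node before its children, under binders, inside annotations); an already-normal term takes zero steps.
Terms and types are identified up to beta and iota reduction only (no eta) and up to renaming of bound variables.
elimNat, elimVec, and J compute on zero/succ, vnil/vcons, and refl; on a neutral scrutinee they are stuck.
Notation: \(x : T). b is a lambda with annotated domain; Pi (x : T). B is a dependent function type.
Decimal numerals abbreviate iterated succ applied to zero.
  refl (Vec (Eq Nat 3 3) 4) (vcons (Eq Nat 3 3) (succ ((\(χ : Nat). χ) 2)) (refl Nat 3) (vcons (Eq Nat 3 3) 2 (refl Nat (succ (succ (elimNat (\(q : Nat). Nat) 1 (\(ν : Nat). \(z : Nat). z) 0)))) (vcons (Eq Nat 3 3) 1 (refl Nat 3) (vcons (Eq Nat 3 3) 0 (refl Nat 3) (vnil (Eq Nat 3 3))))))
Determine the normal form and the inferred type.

resulting normal form:
  refl (Vec (Eq Nat 3 3) 4) (vcons (Eq Nat 3 3) 3 (refl Nat 3) (vcons (Eq Nat 3 3) 2 (refl Nat 3) (vcons (Eq Nat 3 3) 1 (refl Nat 3) (vcons (Eq Nat 3 3) 0 (refl Nat 3) (vnil (Eq Nat 3 3))))))
type:
  Eq (Vec (Eq Nat 3 3) 4) (vcons (Eq Nat 3 3) 3 (refl Nat 3) (vcons (Eq Nat 3 3) 2 (refl Nat 3) (vcons (Eq Nat 3 3) 1 (refl Nat 3) (vcons (Eq Nat 3 3) 0 (refl Nat 3) (vnil (Eq Nat 3 3)))))) (vcons (Eq Nat 3 3) 3 (refl Nat 3) (vcons (Eq Nat 3 3) 2 (refl Nat 3) (vcons (Eq Nat 3 3) 1 (refl Nat 3) (vcons (Eq Nat 3 3) 0 (refl Nat 3) (vnil (Eq Nat 3 3))))))
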